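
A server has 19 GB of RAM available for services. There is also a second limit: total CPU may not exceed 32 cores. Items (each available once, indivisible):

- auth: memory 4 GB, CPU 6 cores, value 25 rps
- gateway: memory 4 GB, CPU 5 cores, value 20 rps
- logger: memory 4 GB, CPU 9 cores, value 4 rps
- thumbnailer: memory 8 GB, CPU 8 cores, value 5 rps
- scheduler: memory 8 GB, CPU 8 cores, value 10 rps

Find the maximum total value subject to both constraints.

55 rps

Feasible sets respecting both limits:
- auth+gateway+scheduler: memory 16, CPU 19, value 55
- auth+gateway+thumbnailer: memory 16, CPU 19, value 50
- auth+gateway+logger: memory 12, CPU 20, value 49
Best: 55 rps.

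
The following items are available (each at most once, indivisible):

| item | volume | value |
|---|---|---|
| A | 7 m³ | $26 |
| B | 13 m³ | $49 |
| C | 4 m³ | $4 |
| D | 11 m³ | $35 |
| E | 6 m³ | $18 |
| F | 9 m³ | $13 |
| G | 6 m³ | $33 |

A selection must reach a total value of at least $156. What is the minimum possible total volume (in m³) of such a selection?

Subsets with value ≥ 156, sorted by total volume:
- A+B+D+E+G: volume 43, value 161
- A+B+D+F+G: volume 46, value 156
Minimum volume: 43 m³.

43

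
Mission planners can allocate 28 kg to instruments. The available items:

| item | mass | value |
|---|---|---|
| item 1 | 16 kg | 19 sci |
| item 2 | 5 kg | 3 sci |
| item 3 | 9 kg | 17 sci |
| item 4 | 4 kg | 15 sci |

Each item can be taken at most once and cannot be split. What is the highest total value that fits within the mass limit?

Check high-value combinations within 28 kg:
- item 1+item 2+item 4: mass 16+5+4=25, value 19+3+15=37
- item 1+item 3: mass 16+9=25, value 19+17=36
- item 2+item 3+item 4: mass 5+9+4=18, value 3+17+15=35
- item 1+item 4: mass 16+4=20, value 19+15=34
- item 3+item 4: mass 9+4=13, value 17+15=32
Best: 37 sci.

37 sci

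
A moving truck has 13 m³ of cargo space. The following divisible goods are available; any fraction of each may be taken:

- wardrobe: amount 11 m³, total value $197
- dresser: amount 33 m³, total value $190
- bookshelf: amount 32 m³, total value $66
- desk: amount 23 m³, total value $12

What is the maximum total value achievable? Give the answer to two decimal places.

208.52

Take in order of value per unit:
- wardrobe (197/11 per unit): all 11 → value 197, running total 197.00
- dresser (190/33 per unit): 2 of 33 → value 2×190/33 = 11.5152, running total 208.52
Total 208.52.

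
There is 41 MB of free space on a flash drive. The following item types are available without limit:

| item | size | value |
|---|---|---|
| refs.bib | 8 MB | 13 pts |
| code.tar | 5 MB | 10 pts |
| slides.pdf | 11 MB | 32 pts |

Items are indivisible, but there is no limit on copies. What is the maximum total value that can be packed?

109 pts

Best value-per-unit is slides.pdf at 32/11; filling with it alone gives 3×32 = 96.
Optimal mix: 1×refs.bib + 3×slides.pdf → size 41, value 109.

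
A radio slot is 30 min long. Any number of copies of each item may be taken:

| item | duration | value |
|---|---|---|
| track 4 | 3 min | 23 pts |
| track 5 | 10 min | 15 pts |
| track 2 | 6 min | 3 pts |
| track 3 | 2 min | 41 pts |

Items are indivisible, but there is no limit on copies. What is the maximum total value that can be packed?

615 pts

Best value-per-unit is track 3 at 41/2, and filling with it alone uses duration 15×2=30. No mix of the others beats 15×41 = 615.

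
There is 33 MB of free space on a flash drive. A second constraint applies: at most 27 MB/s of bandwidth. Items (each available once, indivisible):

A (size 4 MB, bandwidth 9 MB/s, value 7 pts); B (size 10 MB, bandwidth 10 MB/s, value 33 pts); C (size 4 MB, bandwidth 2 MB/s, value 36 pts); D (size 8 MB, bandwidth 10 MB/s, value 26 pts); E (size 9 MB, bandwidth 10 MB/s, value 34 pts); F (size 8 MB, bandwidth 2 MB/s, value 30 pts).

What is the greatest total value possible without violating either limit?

Feasible sets respecting both limits:
- B+C+E+F: size 31, bandwidth 24, value 133
- C+D+E+F: size 29, bandwidth 24, value 126
- B+C+D+F: size 30, bandwidth 24, value 125
- A+C+E+F: size 25, bandwidth 23, value 107
Best: 133 pts.

133 pts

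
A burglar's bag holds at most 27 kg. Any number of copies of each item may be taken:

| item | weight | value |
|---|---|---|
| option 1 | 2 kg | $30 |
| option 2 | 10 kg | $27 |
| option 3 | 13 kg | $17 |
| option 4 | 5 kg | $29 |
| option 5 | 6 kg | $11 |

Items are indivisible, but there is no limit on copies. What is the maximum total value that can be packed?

$390

Best value-per-unit is option 1 at 30/2, and filling with it alone uses weight 13×2=26. No mix of the others beats 13×30 = 390.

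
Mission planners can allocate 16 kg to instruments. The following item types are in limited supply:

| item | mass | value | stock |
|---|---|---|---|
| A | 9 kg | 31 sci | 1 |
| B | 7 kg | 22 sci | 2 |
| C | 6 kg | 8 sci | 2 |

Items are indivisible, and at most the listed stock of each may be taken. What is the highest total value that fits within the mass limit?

Top feasible selections:
- 1×A + 1×B: mass 16, value 53
- 2×B: mass 14, value 44
- 1×A + 1×C: mass 15, value 39
- 1×A: mass 9, value 31
Best: 53 sci.

53 sci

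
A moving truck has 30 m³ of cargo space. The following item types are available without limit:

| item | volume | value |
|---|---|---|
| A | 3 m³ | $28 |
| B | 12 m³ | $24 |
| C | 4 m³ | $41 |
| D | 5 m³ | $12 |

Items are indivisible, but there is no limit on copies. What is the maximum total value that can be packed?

Best value-per-unit is C at 41/4; filling with it alone gives 7×41 = 287.
Optimal mix: 2×A + 6×C → volume 30, value 302.

$302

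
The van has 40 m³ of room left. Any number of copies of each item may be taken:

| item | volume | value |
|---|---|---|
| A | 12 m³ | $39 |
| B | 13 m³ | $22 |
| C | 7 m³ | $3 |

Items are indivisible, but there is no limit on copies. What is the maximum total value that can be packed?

Best value-per-unit is A at 39/12, and filling with it alone uses volume 3×12=36. No mix of the others beats 3×39 = 117.

$117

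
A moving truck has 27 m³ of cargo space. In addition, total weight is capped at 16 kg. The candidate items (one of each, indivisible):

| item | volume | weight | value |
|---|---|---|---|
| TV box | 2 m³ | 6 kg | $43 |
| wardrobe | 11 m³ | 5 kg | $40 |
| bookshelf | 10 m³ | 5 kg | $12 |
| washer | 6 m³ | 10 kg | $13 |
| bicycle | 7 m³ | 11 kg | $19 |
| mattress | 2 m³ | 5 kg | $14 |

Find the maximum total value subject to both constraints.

Feasible sets respecting both limits:
- TV box+wardrobe+mattress: volume 15, weight 16, value 97
- TV box+wardrobe+bookshelf: volume 23, weight 16, value 95
- TV box+wardrobe: volume 13, weight 11, value 83
- TV box+bookshelf+mattress: volume 14, weight 16, value 69
Best: $97.

$97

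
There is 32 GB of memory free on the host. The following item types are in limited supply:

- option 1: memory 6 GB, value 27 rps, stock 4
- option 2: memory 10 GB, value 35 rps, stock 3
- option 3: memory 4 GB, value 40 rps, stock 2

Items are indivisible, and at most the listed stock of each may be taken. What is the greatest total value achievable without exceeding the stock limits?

Best selections within memory 32 and stock limits:
- 4×option 1 + 2×option 3: memory 32, value 188
- 2×option 1 + 1×option 2 + 2×option 3: memory 30, value 169
- 3×option 1 + 2×option 3: memory 26, value 161
Best: 188 rps.

188 rps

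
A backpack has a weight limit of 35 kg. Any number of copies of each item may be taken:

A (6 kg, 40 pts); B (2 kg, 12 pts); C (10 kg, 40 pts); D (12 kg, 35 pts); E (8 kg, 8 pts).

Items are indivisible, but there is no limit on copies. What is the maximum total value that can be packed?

224 pts

Best value-per-unit is A at 40/6; filling with it alone gives 5×40 = 200.
Optimal mix: 5×A + 2×B → weight 34, value 224.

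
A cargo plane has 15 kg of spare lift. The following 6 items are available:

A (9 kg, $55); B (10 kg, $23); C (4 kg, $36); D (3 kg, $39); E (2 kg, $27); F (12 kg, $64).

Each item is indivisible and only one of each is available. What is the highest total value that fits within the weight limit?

Check high-value combinations within 15 kg:
- A+D+E: weight 9+3+2=14, value 55+39+27=121
- A+C+E: weight 9+4+2=15, value 55+36+27=118
- D+F: weight 3+12=15, value 39+64=103
- C+D+E: weight 4+3+2=9, value 36+39+27=102
- A+D: weight 9+3=12, value 55+39=94
Best: $121.

$121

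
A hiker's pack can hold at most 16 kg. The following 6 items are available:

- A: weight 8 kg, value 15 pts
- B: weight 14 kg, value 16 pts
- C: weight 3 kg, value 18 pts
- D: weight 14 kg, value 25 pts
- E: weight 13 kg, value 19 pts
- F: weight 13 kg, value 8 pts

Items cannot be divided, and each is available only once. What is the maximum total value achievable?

37 pts

Check high-value combinations within 16 kg:
- C+E: weight 3+13=16, value 18+19=37
- A+C: weight 8+3=11, value 15+18=33
- C+F: weight 3+13=16, value 18+8=26
- D: weight 14, value 25
- E: weight 13, value 19
Best: 37 pts.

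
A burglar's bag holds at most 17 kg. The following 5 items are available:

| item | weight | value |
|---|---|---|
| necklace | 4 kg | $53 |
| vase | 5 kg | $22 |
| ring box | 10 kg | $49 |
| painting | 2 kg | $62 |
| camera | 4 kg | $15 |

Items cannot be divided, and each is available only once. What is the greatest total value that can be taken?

Check high-value combinations within 17 kg:
- necklace+ring box+painting: weight 4+10+2=16, value 53+49+62=164
- necklace+vase+painting+camera: weight 4+5+2+4=15, value 53+22+62+15=152
- necklace+vase+painting: weight 4+5+2=11, value 53+22+62=137
- vase+ring box+painting: weight 5+10+2=17, value 22+49+62=133
- necklace+painting+camera: weight 4+2+4=10, value 53+62+15=130
Best: $164.

$164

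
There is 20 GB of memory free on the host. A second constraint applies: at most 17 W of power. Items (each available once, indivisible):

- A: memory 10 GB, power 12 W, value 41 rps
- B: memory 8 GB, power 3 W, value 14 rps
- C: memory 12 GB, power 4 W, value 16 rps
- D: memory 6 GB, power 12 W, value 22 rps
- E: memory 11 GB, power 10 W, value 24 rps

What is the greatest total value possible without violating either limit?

55 rps

Feasible sets respecting both limits:
- A+B: memory 18, power 15, value 55
- A: memory 10, power 12, value 41
- C+D: memory 18, power 16, value 38
- B+E: memory 19, power 13, value 38
Best: 55 rps.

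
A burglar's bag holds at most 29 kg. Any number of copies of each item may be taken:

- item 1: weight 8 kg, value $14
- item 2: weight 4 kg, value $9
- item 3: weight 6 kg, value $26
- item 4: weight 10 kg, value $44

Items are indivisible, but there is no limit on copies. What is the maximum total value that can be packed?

Best value-per-unit is item 4 at 44/10; filling with it alone gives 2×44 = 88.
Optimal mix: 3×item 3 + 1×item 4 → weight 28, value 122.

$122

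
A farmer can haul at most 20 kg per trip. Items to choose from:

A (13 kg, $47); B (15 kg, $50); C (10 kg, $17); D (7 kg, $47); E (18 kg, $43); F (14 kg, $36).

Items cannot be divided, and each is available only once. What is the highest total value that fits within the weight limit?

Check high-value combinations within 20 kg:
- A+D: weight 13+7=20, value 47+47=94
- C+D: weight 10+7=17, value 17+47=64
- B: weight 15, value 50
Best: $94.

$94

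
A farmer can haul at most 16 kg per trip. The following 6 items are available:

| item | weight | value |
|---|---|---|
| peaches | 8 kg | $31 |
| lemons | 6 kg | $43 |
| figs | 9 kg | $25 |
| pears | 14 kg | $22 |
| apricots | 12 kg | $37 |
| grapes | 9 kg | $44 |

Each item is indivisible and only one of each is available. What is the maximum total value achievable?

Check high-value combinations within 16 kg:
- lemons+grapes: weight 6+9=15, value 43+44=87
- peaches+lemons: weight 8+6=14, value 31+43=74
- lemons+figs: weight 6+9=15, value 43+25=68
- grapes: weight 9, value 44
- lemons: weight 6, value 43
Best: $87.

$87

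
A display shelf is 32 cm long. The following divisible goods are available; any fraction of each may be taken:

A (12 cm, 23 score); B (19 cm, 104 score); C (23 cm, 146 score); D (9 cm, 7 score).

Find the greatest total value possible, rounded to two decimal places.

195.26

Take in order of value per unit:
- C (146/23 per unit): all 23 → value 146, running total 146.00
- B (104/19 per unit): 9 of 19 → value 9×104/19 = 49.2632, running total 195.26
Total 195.26.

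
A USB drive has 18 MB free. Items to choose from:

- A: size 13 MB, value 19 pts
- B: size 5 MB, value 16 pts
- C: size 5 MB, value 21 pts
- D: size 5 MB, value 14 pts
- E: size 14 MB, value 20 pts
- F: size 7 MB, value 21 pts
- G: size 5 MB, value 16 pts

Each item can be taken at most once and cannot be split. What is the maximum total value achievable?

58 pts

Check high-value combinations within 18 MB:
- B+C+F: size 5+5+7=17, value 16+21+21=58
- C+F+G: size 5+7+5=17, value 21+21+16=58
- C+D+F: size 5+5+7=17, value 21+14+21=56
- B+C+G: size 5+5+5=15, value 16+21+16=53
Best: 58 pts.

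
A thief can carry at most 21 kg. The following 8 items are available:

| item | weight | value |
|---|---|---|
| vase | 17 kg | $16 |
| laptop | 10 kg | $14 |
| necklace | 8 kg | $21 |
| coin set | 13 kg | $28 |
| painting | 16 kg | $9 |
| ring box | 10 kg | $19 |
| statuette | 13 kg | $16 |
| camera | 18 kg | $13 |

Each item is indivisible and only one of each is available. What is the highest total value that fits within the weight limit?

Check high-value combinations within 21 kg:
- necklace+coin set: weight 8+13=21, value 21+28=49
- necklace+ring box: weight 8+10=18, value 21+19=40
- necklace+statuette: weight 8+13=21, value 21+16=37
- laptop+necklace: weight 10+8=18, value 14+21=35
Best: $49.

$49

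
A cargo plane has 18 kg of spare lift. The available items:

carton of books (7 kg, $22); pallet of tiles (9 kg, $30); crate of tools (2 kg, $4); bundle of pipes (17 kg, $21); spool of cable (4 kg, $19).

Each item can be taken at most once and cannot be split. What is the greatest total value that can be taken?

Check high-value combinations within 18 kg:
- carton of books+pallet of tiles+crate of tools: weight 7+9+2=18, value 22+30+4=56
- pallet of tiles+crate of tools+spool of cable: weight 9+2+4=15, value 30+4+19=53
- carton of books+pallet of tiles: weight 7+9=16, value 22+30=52
- pallet of tiles+spool of cable: weight 9+4=13, value 30+19=49
- carton of books+crate of tools+spool of cable: weight 7+2+4=13, value 22+4+19=45
Best: $56.

$56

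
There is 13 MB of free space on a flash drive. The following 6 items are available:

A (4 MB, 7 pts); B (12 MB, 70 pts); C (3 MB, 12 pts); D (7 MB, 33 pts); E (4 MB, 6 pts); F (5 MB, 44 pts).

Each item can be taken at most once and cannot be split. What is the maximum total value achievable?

Check high-value combinations within 13 MB:
- D+F: size 7+5=12, value 33+44=77
- B: size 12, value 70
- A+C+F: size 4+3+5=12, value 7+12+44=63
Best: 77 pts.

77 pts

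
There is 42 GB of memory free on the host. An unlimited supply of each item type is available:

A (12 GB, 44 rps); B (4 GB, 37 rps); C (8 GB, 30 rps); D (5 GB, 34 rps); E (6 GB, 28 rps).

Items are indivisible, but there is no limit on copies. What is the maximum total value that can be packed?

Best value-per-unit is B at 37/4, and filling with it alone uses memory 10×4=40. No mix of the others beats 10×37 = 370.

370 rps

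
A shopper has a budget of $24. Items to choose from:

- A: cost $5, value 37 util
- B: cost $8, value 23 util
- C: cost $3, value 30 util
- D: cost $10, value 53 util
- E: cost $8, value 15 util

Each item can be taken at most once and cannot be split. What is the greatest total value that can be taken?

Check high-value combinations within $24:
- A+C+D: cost 5+3+10=18, value 37+30+53=120
- A+B+D: cost 5+8+10=23, value 37+23+53=113
- B+C+D: cost 8+3+10=21, value 23+30+53=106
Best: 120 util.

120 util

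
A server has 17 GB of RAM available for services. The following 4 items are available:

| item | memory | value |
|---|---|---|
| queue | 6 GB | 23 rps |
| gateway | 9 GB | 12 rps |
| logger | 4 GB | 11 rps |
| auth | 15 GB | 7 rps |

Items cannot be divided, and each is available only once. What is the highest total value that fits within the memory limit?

35 rps

Check high-value combinations within 17 GB:
- queue+gateway: memory 6+9=15, value 23+12=35
- queue+logger: memory 6+4=10, value 23+11=34
- queue: memory 6, value 23
Best: 35 rps.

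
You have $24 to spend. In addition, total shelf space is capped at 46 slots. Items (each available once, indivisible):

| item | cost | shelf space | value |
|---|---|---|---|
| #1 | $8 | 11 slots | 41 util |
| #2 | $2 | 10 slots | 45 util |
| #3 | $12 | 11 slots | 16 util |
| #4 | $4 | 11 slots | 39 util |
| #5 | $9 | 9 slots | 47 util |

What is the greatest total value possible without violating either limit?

Feasible sets respecting both limits:
- #1+#2+#4+#5: cost 23, shelf space 41, value 172
- #1+#2+#5: cost 19, shelf space 30, value 133
- #2+#4+#5: cost 15, shelf space 30, value 131
- #1+#4+#5: cost 21, shelf space 31, value 127
Best: 172 util.

172 util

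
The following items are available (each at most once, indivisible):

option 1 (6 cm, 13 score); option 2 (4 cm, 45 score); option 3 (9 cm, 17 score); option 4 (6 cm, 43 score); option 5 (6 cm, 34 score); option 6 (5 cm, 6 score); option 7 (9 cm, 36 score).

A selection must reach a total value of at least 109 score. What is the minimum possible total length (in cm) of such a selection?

Subsets with value ≥ 109, sorted by total length:
- option 2+option 4+option 5: length 16, value 122
- option 2+option 4+option 7: length 19, value 124
Minimum length: 16 cm.

16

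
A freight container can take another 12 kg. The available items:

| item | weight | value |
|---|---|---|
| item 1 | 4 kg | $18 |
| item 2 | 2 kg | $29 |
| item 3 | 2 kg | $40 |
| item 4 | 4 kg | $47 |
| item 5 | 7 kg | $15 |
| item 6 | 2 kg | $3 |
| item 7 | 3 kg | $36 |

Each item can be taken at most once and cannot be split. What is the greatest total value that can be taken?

$152

This is a 0/1 knapsack; check combinations near the capacity.
- item 2+item 3+item 4+item 7: weight 2+2+4+3=11, value 29+40+47+36=152
- item 1+item 2+item 3+item 4: weight 4+2+2+4=12, value 18+29+40+47=134
- item 3+item 4+item 6+item 7: weight 2+4+2+3=11, value 40+47+3+36=126
- item 3+item 4+item 7: weight 2+4+3=9, value 40+47+36=123
Best: $152.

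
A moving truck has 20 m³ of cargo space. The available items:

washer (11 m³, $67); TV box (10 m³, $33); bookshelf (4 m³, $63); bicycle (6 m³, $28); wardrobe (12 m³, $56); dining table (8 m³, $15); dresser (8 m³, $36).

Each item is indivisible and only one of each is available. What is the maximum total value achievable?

Check high-value combinations within 20 m³:
- washer+bookshelf: volume 11+4=15, value 67+63=130
- bookshelf+bicycle+dresser: volume 4+6+8=18, value 63+28+36=127
- TV box+bookshelf+bicycle: volume 10+4+6=20, value 33+63+28=124
- bookshelf+wardrobe: volume 4+12=16, value 63+56=119
Best: $130.

$130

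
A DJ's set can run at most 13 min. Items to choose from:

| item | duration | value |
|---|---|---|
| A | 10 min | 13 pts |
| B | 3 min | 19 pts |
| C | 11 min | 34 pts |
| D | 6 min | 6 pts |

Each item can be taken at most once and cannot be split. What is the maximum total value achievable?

This is a 0/1 knapsack; check combinations near the capacity.
- C: duration 11, value 34
- A+B: duration 10+3=13, value 13+19=32
- B+D: duration 3+6=9, value 19+6=25
- B: duration 3, value 19
- A: duration 10, value 13
Best: 34 pts.

34 pts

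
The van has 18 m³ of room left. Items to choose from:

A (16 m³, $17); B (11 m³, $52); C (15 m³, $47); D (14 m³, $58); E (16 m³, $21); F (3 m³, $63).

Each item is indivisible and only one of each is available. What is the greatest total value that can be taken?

$121

This is a 0/1 knapsack; check combinations near the capacity.
- D+F: volume 14+3=17, value 58+63=121
- B+F: volume 11+3=14, value 52+63=115
- C+F: volume 15+3=18, value 47+63=110
- F: volume 3, value 63
Best: $121.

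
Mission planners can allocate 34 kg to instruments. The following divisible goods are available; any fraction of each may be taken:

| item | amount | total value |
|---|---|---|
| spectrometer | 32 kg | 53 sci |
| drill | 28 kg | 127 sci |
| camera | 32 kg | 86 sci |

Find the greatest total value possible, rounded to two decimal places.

143.13

Take in order of value per unit:
- drill (127/28 per unit): all 28 → value 127, running total 127.00
- camera (86/32 per unit): 6 of 32 → value 6×86/32 = 16.1250, running total 143.13
Total 143.13.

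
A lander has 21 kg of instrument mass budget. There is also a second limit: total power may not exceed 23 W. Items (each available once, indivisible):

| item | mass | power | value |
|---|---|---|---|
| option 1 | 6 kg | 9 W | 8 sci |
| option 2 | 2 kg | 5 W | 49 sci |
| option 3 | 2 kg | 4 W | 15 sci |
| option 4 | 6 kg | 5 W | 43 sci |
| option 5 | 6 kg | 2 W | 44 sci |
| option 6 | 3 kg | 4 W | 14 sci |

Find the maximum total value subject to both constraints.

Feasible sets respecting both limits:
- option 2+option 3+option 4+option 5+option 6: mass 19, power 20, value 165
- option 2+option 3+option 4+option 5: mass 16, power 16, value 151
- option 2+option 4+option 5+option 6: mass 17, power 16, value 150
Best: 165 sci.

165 sci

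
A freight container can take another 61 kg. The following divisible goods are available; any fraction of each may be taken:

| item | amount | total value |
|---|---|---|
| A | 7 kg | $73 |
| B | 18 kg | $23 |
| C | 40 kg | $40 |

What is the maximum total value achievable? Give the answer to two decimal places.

132.00

Take in order of value per unit:
- A (73/7 per unit): all 7 → value 73, running total 73.00
- B (23/18 per unit): all 18 → value 23, running total 96.00
- C (40/40 per unit): 36 of 40 → value 36×40/40 = 36.0000, running total 132.00
Total 132.00.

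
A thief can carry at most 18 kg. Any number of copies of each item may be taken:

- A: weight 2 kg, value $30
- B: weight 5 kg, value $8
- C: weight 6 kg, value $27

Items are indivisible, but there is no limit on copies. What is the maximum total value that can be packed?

$270

Best value-per-unit is A at 30/2, and filling with it alone uses weight 9×2=18. No mix of the others beats 9×30 = 270.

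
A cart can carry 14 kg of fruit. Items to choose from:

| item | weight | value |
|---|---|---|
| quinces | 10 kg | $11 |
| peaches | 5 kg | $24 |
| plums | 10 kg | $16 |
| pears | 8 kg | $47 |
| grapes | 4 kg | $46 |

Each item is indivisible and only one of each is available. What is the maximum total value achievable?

$93

This is a 0/1 knapsack; check combinations near the capacity.
- pears+grapes: weight 8+4=12, value 47+46=93
- peaches+pears: weight 5+8=13, value 24+47=71
- peaches+grapes: weight 5+4=9, value 24+46=70
- plums+grapes: weight 10+4=14, value 16+46=62
Best: $93.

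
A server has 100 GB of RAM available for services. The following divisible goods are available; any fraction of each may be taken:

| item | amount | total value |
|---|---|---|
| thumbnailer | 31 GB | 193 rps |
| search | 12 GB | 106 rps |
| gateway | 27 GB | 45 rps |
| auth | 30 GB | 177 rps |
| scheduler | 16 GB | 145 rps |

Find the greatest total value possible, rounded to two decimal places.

Take in order of value per unit:
- scheduler (145/16 per unit): all 16 → value 145, running total 145.00
- search (106/12 per unit): all 12 → value 106, running total 251.00
- thumbnailer (193/31 per unit): all 31 → value 193, running total 444.00
- auth (177/30 per unit): all 30 → value 177, running total 621.00
- gateway (45/27 per unit): 11 of 27 → value 11×45/27 = 18.3333, running total 639.33
Total 639.33.

639.33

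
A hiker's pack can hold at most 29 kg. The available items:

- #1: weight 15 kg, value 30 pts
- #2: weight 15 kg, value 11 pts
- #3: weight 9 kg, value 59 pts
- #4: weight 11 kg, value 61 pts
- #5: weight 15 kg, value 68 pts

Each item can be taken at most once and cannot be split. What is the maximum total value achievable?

Check high-value combinations within 29 kg:
- #4+#5: weight 11+15=26, value 61+68=129
- #3+#5: weight 9+15=24, value 59+68=127
- #3+#4: weight 9+11=20, value 59+61=120
Best: 129 pts.

129 pts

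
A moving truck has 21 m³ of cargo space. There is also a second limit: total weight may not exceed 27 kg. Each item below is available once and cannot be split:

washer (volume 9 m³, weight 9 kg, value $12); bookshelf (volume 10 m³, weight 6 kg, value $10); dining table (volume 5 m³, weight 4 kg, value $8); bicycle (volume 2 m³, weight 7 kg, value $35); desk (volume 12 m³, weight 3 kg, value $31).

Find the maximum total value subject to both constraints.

Feasible sets respecting both limits:
- dining table+bicycle+desk: volume 19, weight 14, value 74
- bicycle+desk: volume 14, weight 10, value 66
- washer+bookshelf+bicycle: volume 21, weight 22, value 57
Best: $74.

$74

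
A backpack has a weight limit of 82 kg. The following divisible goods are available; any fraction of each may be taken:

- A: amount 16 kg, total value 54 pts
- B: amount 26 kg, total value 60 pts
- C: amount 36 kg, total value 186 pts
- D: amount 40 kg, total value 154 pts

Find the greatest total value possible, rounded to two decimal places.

360.25

Take in order of value per unit:
- C (186/36 per unit): all 36 → value 186, running total 186.00
- D (154/40 per unit): all 40 → value 154, running total 340.00
- A (54/16 per unit): 6 of 16 → value 6×54/16 = 20.2500, running total 360.25
Total 360.25.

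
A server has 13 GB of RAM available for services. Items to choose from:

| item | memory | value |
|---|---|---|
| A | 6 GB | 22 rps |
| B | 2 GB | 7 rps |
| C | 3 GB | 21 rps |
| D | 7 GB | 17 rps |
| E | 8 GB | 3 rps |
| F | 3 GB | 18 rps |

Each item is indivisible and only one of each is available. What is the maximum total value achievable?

This is a 0/1 knapsack; check combinations near the capacity.
- A+C+F: memory 6+3+3=12, value 22+21+18=61
- C+D+F: memory 3+7+3=13, value 21+17+18=56
- A+B+C: memory 6+2+3=11, value 22+7+21=50
- A+B+F: memory 6+2+3=11, value 22+7+18=47
Best: 61 rps.

61 rps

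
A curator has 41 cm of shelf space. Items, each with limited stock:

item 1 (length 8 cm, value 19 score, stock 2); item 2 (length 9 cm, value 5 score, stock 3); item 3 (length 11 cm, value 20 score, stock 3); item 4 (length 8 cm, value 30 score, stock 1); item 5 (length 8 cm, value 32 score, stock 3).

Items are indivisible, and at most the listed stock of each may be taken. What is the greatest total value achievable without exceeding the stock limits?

145 score

Top feasible selections:
- 1×item 1 + 1×item 4 + 3×item 5: length 40, value 145
- 2×item 1 + 3×item 5: length 40, value 134
- 2×item 1 + 1×item 4 + 2×item 5: length 40, value 132
Best: 145 score.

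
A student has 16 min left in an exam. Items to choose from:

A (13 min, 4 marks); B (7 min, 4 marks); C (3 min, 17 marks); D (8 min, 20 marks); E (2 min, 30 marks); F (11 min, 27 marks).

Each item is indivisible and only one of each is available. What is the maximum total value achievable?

74 marks

Check high-value combinations within 16 min:
- C+E+F: time 3+2+11=16, value 17+30+27=74
- C+D+E: time 3+8+2=13, value 17+20+30=67
- E+F: time 2+11=13, value 30+27=57
- B+C+E: time 7+3+2=12, value 4+17+30=51
- D+E: time 8+2=10, value 20+30=50
Best: 74 marks.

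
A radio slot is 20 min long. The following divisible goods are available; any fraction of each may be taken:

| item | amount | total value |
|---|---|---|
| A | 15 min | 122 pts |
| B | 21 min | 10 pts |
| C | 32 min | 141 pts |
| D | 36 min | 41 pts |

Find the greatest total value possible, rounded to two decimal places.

Take in order of value per unit:
- A (122/15 per unit): all 15 → value 122, running total 122.00
- C (141/32 per unit): 5 of 32 → value 5×141/32 = 22.0313, running total 144.03
Total 144.03.

144.03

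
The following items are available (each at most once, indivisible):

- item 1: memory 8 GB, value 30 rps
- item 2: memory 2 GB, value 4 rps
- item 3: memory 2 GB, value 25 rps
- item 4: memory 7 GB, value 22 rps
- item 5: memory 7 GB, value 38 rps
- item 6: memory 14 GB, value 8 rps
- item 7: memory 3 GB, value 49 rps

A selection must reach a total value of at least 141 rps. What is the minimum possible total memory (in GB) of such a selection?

20

Subsets with value ≥ 141, sorted by total memory:
- item 1+item 3+item 5+item 7: memory 20, value 142
- item 1+item 2+item 3+item 5+item 7: memory 22, value 146
- item 1+item 3+item 4+item 5+item 7: memory 27, value 164
- item 1+item 2+item 4+item 5+item 7: memory 27, value 143
Minimum memory: 20 GB.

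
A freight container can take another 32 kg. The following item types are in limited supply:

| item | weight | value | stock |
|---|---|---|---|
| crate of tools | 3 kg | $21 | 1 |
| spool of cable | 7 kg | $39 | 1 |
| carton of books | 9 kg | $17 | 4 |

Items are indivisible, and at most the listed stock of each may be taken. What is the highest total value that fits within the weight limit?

$94

Best selections within weight 32 and stock limits:
- 1×crate of tools + 1×spool of cable + 2×carton of books: weight 28, value 94
- 1×crate of tools + 1×spool of cable + 1×carton of books: weight 19, value 77
- 1×spool of cable + 2×carton of books: weight 25, value 73
- 1×crate of tools + 3×carton of books: weight 30, value 72
Best: $94.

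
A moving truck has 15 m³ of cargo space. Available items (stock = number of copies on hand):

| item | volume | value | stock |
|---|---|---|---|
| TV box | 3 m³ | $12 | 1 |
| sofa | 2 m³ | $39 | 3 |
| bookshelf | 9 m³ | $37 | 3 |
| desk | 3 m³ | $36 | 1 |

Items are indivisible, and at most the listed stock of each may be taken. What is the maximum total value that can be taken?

$165

Top feasible selections:
- 1×TV box + 3×sofa + 1×desk: volume 12, value 165
- 3×sofa + 1×bookshelf: volume 15, value 154
- 3×sofa + 1×desk: volume 9, value 153
Best: $165.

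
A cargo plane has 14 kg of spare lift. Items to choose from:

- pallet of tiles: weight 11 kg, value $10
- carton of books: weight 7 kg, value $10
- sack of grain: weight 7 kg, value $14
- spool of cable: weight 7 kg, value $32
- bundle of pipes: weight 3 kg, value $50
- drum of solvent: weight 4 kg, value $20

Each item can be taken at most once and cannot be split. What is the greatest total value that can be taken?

Check high-value combinations within 14 kg:
- spool of cable+bundle of pipes+drum of solvent: weight 7+3+4=14, value 32+50+20=102
- sack of grain+bundle of pipes+drum of solvent: weight 7+3+4=14, value 14+50+20=84
- spool of cable+bundle of pipes: weight 7+3=10, value 32+50=82
- carton of books+bundle of pipes+drum of solvent: weight 7+3+4=14, value 10+50+20=80
Best: $102.

$102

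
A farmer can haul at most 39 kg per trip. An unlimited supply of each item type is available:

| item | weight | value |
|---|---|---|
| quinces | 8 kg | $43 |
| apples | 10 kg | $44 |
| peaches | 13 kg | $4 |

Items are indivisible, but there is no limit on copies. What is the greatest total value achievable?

$175

Best value-per-unit is quinces at 43/8; filling with it alone gives 4×43 = 172.
Optimal mix: 1×quinces + 3×apples → weight 38, value 175.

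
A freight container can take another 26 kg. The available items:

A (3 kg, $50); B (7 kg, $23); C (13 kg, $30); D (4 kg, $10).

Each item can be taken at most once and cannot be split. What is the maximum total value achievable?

Check high-value combinations within 26 kg:
- A+B+C: weight 3+7+13=23, value 50+23+30=103
- A+C+D: weight 3+13+4=20, value 50+30+10=90
- A+B+D: weight 3+7+4=14, value 50+23+10=83
Best: $103.

$103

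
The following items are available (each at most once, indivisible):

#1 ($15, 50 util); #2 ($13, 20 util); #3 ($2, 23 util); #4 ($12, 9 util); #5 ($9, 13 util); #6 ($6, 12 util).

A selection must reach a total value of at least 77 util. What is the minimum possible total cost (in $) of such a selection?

Subsets with value ≥ 77, sorted by total cost:
- #1+#3+#6: cost 23, value 85
- #1+#3+#5: cost 26, value 86
Minimum cost: 23 $.

23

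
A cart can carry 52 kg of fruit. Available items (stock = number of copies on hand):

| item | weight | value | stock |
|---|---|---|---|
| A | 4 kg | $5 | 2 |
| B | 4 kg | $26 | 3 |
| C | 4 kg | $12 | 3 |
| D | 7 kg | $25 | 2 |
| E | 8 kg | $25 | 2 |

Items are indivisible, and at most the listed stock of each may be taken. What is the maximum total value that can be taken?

Top feasible selections:
- 3×B + 2×C + 2×D + 2×E: weight 50, value 202
- 1×A + 3×B + 1×C + 2×D + 2×E: weight 50, value 195
Best: $202.

$202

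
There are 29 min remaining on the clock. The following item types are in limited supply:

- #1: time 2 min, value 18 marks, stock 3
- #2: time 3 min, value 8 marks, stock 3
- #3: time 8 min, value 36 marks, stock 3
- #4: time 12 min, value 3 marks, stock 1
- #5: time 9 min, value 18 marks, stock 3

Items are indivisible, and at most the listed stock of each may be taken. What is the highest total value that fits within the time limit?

Best selections within time 29 and stock limits:
- 2×#1 + 3×#3: time 28, value 144
- 3×#1 + 2×#2 + 2×#3: time 28, value 142
- 3×#1 + 1×#2 + 2×#3: time 25, value 134
Best: 144 marks.

144 marks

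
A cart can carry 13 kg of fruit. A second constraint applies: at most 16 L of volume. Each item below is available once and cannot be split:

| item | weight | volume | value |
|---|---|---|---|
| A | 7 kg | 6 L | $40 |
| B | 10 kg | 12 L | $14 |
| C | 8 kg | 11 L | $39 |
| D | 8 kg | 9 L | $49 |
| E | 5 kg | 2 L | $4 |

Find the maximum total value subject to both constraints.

$53

Feasible sets respecting both limits:
- D+E: weight 13, volume 11, value 53
- D: weight 8, volume 9, value 49
- A+E: weight 12, volume 8, value 44
- C+E: weight 13, volume 13, value 43
Best: $53.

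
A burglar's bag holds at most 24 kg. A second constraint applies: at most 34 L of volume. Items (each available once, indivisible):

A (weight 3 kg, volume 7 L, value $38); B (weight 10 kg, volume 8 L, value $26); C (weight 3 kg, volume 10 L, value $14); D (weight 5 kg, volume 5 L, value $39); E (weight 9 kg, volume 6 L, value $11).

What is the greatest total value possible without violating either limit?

Feasible sets respecting both limits:
- A+B+C+D: weight 21, volume 30, value 117
- A+B+D: weight 18, volume 20, value 103
- A+C+D+E: weight 20, volume 28, value 102
Best: $117.

$117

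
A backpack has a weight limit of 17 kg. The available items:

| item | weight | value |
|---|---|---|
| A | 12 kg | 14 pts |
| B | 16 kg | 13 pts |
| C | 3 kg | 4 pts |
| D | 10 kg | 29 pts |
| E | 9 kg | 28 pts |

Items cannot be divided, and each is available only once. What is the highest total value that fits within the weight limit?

Check high-value combinations within 17 kg:
- C+D: weight 3+10=13, value 4+29=33
- C+E: weight 3+9=12, value 4+28=32
- D: weight 10, value 29
- E: weight 9, value 28
- A+C: weight 12+3=15, value 14+4=18
Best: 33 pts.

33 pts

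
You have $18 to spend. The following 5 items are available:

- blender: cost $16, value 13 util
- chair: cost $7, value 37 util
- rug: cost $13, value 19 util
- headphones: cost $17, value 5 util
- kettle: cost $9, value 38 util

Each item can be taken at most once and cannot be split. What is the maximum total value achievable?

75 util

This is a 0/1 knapsack; check combinations near the capacity.
- chair+kettle: cost 7+9=16, value 37+38=75
- kettle: cost 9, value 38
- chair: cost 7, value 37
- rug: cost 13, value 19
Best: 75 util.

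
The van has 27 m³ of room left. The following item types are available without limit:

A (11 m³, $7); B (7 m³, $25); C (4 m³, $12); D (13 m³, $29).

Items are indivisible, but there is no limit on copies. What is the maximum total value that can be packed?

Best value-per-unit is B at 25/7; filling with it alone gives 3×25 = 75.
Optimal mix: 3×B + 1×C → volume 25, value 87.

$87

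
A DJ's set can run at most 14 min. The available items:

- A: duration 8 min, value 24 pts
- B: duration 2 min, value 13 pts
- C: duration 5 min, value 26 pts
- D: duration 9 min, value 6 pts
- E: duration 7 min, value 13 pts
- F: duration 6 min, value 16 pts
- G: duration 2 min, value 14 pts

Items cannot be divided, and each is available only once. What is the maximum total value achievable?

This is a 0/1 knapsack; check combinations near the capacity.
- C+F+G: duration 5+6+2=13, value 26+16+14=56
- B+C+F: duration 2+5+6=13, value 13+26+16=55
- B+C+G: duration 2+5+2=9, value 13+26+14=53
- C+E+G: duration 5+7+2=14, value 26+13+14=53
Best: 56 pts.

56 pts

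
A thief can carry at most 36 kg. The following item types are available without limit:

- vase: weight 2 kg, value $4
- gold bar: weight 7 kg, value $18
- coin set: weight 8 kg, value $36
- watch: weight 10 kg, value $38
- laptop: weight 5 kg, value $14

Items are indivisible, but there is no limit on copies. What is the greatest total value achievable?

$152

Best value-per-unit is coin set at 36/8; filling with it alone gives 4×36 = 144.
Optimal mix: 2×vase + 4×coin set → weight 36, value 152.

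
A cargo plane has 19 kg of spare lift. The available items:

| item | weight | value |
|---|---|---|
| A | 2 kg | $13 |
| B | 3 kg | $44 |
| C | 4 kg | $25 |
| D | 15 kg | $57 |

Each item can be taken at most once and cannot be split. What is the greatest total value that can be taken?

$101

Check high-value combinations within 19 kg:
- B+D: weight 3+15=18, value 44+57=101
- A+B+C: weight 2+3+4=9, value 13+44+25=82
- C+D: weight 4+15=19, value 25+57=82
Best: $101.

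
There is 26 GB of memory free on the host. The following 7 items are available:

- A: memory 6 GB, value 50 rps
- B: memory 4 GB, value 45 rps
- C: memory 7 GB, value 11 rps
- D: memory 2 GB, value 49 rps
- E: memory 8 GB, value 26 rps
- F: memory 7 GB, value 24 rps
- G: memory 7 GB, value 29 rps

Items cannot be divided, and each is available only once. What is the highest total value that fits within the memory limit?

197 rps

This is a 0/1 knapsack; check combinations near the capacity.
- A+B+D+F+G: memory 6+4+2+7+7=26, value 50+45+49+24+29=197
- A+B+C+D+G: memory 6+4+7+2+7=26, value 50+45+11+49+29=184
- A+B+C+D+F: memory 6+4+7+2+7=26, value 50+45+11+49+24=179
- A+B+D+G: memory 6+4+2+7=19, value 50+45+49+29=173
Best: 197 rps.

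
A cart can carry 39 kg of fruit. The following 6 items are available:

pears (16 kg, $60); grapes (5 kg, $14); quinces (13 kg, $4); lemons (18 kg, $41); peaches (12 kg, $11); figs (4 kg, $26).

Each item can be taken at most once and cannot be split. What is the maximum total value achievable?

Check high-value combinations within 39 kg:
- pears+lemons+figs: weight 16+18+4=38, value 60+41+26=127
- pears+grapes+lemons: weight 16+5+18=39, value 60+14+41=115
- pears+grapes+peaches+figs: weight 16+5+12+4=37, value 60+14+11+26=111
- pears+grapes+quinces+figs: weight 16+5+13+4=38, value 60+14+4+26=104
- pears+lemons: weight 16+18=34, value 60+41=101
Best: $127.

$127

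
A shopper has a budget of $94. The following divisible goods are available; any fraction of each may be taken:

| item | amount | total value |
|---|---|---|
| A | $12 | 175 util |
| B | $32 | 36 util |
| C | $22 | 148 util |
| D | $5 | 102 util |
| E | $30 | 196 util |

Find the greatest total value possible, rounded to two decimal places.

Take in order of value per unit:
- D (102/5 per unit): all 5 → value 102, running total 102.00
- A (175/12 per unit): all 12 → value 175, running total 277.00
- C (148/22 per unit): all 22 → value 148, running total 425.00
- E (196/30 per unit): all 30 → value 196, running total 621.00
- B (36/32 per unit): 25 of 32 → value 25×36/32 = 28.1250, running total 649.13
Total 649.13.

649.13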